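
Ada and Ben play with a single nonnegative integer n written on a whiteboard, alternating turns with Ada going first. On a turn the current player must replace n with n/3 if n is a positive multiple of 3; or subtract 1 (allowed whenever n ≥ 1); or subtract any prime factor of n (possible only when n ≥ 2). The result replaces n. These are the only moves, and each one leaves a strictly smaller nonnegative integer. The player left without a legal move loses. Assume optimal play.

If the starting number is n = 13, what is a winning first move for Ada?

Move to 0.

Compute win/loss labels from the base case upward. A position with no move is L. Any other position is W if it can reach an L in one move, else L.
n=0: no move → L
n=1: W (go to 0, an L position)
n=2: W (go to 0, an L position)
n=3: W (go to 0, an L position)
n=4: L (options 2(W), 3(W) are all W)
n=5: W (go to 0, an L position)
n=6: W (go to 4, an L position)
n=7: W (go to 0, an L position)
n=8: L (options 6(W), 7(W) are all W)
n=9: W (go to 8, an L position)
n=10: W (go to 8, an L position)
n=11: W (go to 0, an L position)
n=12: W (go to 4, an L position)
n=13: W (go to 0, an L position)
From 13, the L positions reachable in one move are: 0.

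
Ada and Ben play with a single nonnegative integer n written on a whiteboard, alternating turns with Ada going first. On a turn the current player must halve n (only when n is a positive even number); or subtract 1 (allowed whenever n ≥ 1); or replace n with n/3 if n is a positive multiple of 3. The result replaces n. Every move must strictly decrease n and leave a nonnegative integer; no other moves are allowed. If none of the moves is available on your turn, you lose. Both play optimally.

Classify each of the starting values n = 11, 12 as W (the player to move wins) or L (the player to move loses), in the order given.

11: L, 12: W

Label each position W (a win for the player to move) or L (a loss). A position with no legal move is L; any other position is W exactly when some move reaches an L, and L when every move reaches a W.
n=0: no move → L
n=1: can move to 0, which is L ⇒ W
n=2: the only move is to 1(W), a W ⇒ L
n=3: can move to 2, which is L ⇒ W
n=4: can move to 2, which is L ⇒ W
n=5: the only move is to 4(W), a W ⇒ L
n=6: can move to 2, which is L ⇒ W
n=7: the only move is to 6(W), a W ⇒ L
n=8: can move to 7, which is L ⇒ W
n=9: moves to 3(W), 8(W); every one is W ⇒ L
n=10: can move to 5, which is L ⇒ W
n=11: the only move is to 10(W), a W ⇒ L
n=12: can move to 11, which is L ⇒ W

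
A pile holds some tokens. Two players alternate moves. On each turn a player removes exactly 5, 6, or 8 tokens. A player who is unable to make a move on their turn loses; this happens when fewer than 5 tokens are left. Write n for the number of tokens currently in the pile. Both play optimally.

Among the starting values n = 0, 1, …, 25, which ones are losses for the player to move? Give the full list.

Classify positions by backward induction: terminal positions (no move available) are L. From any other position, the mover wins iff some move reaches an L.
n=0: no move → L
n=1: no move → L
n=2: no move → L
n=3: no move → L
n=4: no move → L
n=5: can move to 0, which is L ⇒ W
n=6: can move to 1, which is L ⇒ W
n=7: can move to 2, which is L ⇒ W
n=8: can move to 3, which is L ⇒ W
n=9: can move to 4, which is L ⇒ W
n=10: can move to 4, which is L ⇒ W
n=11: can move to 3, which is L ⇒ W
n=12: can move to 4, which is L ⇒ W
n=13: moves to 8(W), 7(W), 5(W); every one is W ⇒ L
n=14: moves to 9(W), 8(W), 6(W); every one is W ⇒ L
n=15: moves to 10(W), 9(W), 7(W); every one is W ⇒ L
n=16: moves to 11(W), 10(W), 8(W); every one is W ⇒ L
n=17: moves to 12(W), 11(W), 9(W); every one is W ⇒ L
n=18: can move to 13, which is L ⇒ W
n=19: can move to 14, which is L ⇒ W
n=20: can move to 15, which is L ⇒ W
n=21: can move to 16, which is L ⇒ W
n=22: can move to 17, which is L ⇒ W
n=23: can move to 17, which is L ⇒ W
n=24: can move to 16, which is L ⇒ W
n=25: can move to 17, which is L ⇒ W
The losing starting values of n are exactly the entries labelled L in this table (10 of them).

0, 1, 2, 3, 4, 13, 14, 15, 16, 17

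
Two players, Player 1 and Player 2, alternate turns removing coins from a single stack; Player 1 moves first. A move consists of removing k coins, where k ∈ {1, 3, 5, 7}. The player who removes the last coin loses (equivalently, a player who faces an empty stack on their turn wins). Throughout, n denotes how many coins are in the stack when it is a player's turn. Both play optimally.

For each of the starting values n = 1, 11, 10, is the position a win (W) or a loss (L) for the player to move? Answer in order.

Compute win/loss labels from the base case upward. A position with no move is W. Any other position is W if it can reach an L in one move, else L.
n=0: no move; the opponent has just taken the last coin and therefore loses → W
n=1: the only move is to 0(W), a W ⇒ L
n=2: can move to 1, which is L ⇒ W
n=3: moves to 2(W), 0(W); every one is W ⇒ L
n=4: can move to 3, which is L ⇒ W
n=5: moves to 4(W), 2(W), 0(W); every one is W ⇒ L
n=6: can move to 5, which is L ⇒ W
n=7: moves to 6(W), 4(W), 2(W), 0(W); every one is W ⇒ L
n=8: can move to 7, which is L ⇒ W
n=9: moves to 8(W), 6(W), 4(W), 2(W); every one is W ⇒ L
n=10: can move to 9, which is L ⇒ W
n=11: moves to 10(W), 8(W), 6(W), 4(W); every one is W ⇒ L

1: L, 11: L, 10: W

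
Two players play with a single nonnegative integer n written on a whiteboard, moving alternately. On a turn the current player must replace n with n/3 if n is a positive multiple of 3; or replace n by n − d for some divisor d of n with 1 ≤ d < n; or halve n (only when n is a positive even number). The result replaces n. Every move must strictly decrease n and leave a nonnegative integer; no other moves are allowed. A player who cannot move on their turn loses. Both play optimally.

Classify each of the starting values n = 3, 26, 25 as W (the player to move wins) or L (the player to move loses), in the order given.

Use the standard recursion: the mover loses at a terminal position; elsewhere, the mover wins exactly when some move hands the opponent an L position.
n=0: no move → L
n=1: no move → L
n=2: W (go to 1, an L position)
n=3: W (go to 1, an L position)
n=4: L (options 2(W), 3(W) are all W)
n=5: W (go to 4, an L position)
n=6: W (go to 4, an L position)
n=7: L (sole option 6(W) is W)
n=8: W (go to 4, an L position)
n=9: L (options 3(W), 6(W), 8(W) are all W)
n=10: W (go to 9, an L position)
n=11: L (sole option 10(W) is W)
n=12: W (go to 4, an L position)
n=13: L (sole option 12(W) is W)
n=14: W (go to 7, an L position)
n=15: L (options 5(W), 10(W), 12(W), 14(W) are all W)
n=16: W (go to 15, an L position)
n=17: L (sole option 16(W) is W)
n=18: W (go to 9, an L position)
n=19: L (sole option 18(W) is W)
n=20: W (go to 15, an L position)
n=21: W (go to 7, an L position)
n=22: W (go to 11, an L position)
n=23: L (sole option 22(W) is W)
n=24: W (go to 23, an L position)
n=25: L (options 20(W), 24(W) are all W)
n=26: W (go to 13, an L position)

3: W, 26: W, 25: L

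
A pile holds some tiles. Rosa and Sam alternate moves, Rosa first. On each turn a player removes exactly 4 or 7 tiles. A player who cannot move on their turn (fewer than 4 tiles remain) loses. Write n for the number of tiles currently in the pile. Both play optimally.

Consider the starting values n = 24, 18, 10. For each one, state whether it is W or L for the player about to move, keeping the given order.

24: L, 18: W, 10: W

Work bottom-up. With no move the player to move loses. Otherwise the position is W if at least one move leads to an L position for the opponent, and L if every move leads to a W.
n=0: no move → L
n=1: no move → L
n=2: no move → L
n=3: no move → L
n=4: can move to 0, which is L ⇒ W
n=5: can move to 1, which is L ⇒ W
n=6: can move to 2, which is L ⇒ W
n=7: can move to 3, which is L ⇒ W
n=8: can move to 1, which is L ⇒ W
n=9: can move to 2, which is L ⇒ W
n=10: can move to 3, which is L ⇒ W
n=11: moves to 7(W), 4(W); every one is W ⇒ L
n=12: moves to 8(W), 5(W); every one is W ⇒ L
n=13: moves to 9(W), 6(W); every one is W ⇒ L
n=14: moves to 10(W), 7(W); every one is W ⇒ L
n=15: can move to 11, which is L ⇒ W
n=16: can move to 12, which is L ⇒ W
n=17: can move to 13, which is L ⇒ W
n=18: can move to 14, which is L ⇒ W
n=19: can move to 12, which is L ⇒ W
n=20: can move to 13, which is L ⇒ W
n=21: can move to 14, which is L ⇒ W
n=22: moves to 18(W), 15(W); every one is W ⇒ L
n=23: moves to 19(W), 16(W); every one is W ⇒ L
n=24: moves to 20(W), 17(W); every one is W ⇒ L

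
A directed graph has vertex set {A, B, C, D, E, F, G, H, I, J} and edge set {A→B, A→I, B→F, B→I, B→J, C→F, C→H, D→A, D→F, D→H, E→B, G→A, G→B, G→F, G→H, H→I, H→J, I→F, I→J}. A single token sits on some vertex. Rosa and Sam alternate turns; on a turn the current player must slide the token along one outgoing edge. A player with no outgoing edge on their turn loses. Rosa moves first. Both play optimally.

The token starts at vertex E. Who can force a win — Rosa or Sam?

Sam wins.

Label each position W (a win for the player to move) or L (a loss). A position with no legal move is L; any other position is W exactly when some move reaches an L, and L when every move reaches a W.
Every edge goes from a vertex to one that appears earlier in the order J, F, I, B, H, A, C, D, G, E, so processing vertices in that order labels each vertex after all of its successors.
J: no outgoing edge → L
F: no outgoing edge → L
I: can move to F, which is L ⇒ W
B: can move to F, which is L ⇒ W
H: can move to J, which is L ⇒ W
A: moves to B(W), I(W); every one is W ⇒ L
C: can move to F, which is L ⇒ W
D: can move to A, which is L ⇒ W
G: can move to A, which is L ⇒ W
E: the only move is to B(W), a W ⇒ L
The starting position E is L: whatever Rosa does, the opponent receives a W position.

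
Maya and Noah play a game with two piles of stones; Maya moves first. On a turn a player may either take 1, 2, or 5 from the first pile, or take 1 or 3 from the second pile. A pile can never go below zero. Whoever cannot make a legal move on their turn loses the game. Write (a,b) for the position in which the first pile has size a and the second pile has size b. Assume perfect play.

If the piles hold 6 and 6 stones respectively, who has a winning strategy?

Label each position W (a win for the player to move) or L (a loss). A position with no legal move is L; any other position is W exactly when some move reaches an L, and L when every move reaches a W.
No move ever increases a pile, so every position that can arise here has a ≤ 6 and b ≤ 6; it is enough to label the cells with 0 ≤ a ≤ 6 and 0 ≤ b ≤ 6.
Every move lowers a or b (never raises either), so fill the grid row by row in increasing a, and left to right within a row: each cell's successors are then already labelled.
      b=0  b=1  b=2  b=3  b=4  b=5  b=6
a=0:    L    W    L    W    L    W    L
a=1:    W    L    W    L    W    L    W
a=2:    W    W    W    W    W    W    W
a=3:    L    W    L    W    L    W    L
a=4:    W    L    W    L    W    L    W
a=5:    W    W    W    W    W    W    W
a=6:    L    W    L    W    L    W    L
Cells with no legal move (terminal, hence L): (0,0).
The remaining L cells, each justified by listing all of its moves:
(0,2): the only move is to (0,1)(W), a W ⇒ L
(0,4): moves to (0,3)(W), (0,1)(W); every one is W ⇒ L
(0,6): moves to (0,5)(W), (0,3)(W); every one is W ⇒ L
(1,1): moves to (0,1)(W), (1,0)(W); every one is W ⇒ L
(1,3): moves to (0,3)(W), (1,2)(W), (1,0)(W); every one is W ⇒ L
(1,5): moves to (0,5)(W), (1,4)(W), (1,2)(W); every one is W ⇒ L
(3,0): moves to (2,0)(W), (1,0)(W); every one is W ⇒ L
(3,2): moves to (2,2)(W), (1,2)(W), (3,1)(W); every one is W ⇒ L
(3,4): moves to (2,4)(W), (1,4)(W), (3,3)(W), (3,1)(W); every one is W ⇒ L
(3,6): moves to (2,6)(W), (1,6)(W), (3,5)(W), (3,3)(W); every one is W ⇒ L
(4,1): moves to (3,1)(W), (2,1)(W), (4,0)(W); every one is W ⇒ L
(4,3): moves to (3,3)(W), (2,3)(W), (4,2)(W), (4,0)(W); every one is W ⇒ L
(4,5): moves to (3,5)(W), (2,5)(W), (4,4)(W), (4,2)(W); every one is W ⇒ L
(6,0): moves to (5,0)(W), (4,0)(W), (1,0)(W); every one is W ⇒ L
(6,2): moves to (5,2)(W), (4,2)(W), (1,2)(W), (6,1)(W); every one is W ⇒ L
(6,4): moves to (5,4)(W), (4,4)(W), (1,4)(W), (6,3)(W), (6,1)(W); every one is W ⇒ L
(6,6): moves to (5,6)(W), (4,6)(W), (1,6)(W), (6,5)(W), (6,3)(W); every one is W ⇒ L
Every other cell has at least one move into one of the L cells above, so it is W.
The starting position (6,6) is L: whatever Maya does, the opponent receives a W position.

Noah wins.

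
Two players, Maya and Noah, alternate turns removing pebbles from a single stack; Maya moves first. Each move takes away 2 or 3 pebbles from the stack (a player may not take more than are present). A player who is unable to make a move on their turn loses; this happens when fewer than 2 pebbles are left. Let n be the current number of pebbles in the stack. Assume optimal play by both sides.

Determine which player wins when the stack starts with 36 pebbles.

Build the W/L table. Terminal = L. A non-terminal position is W if it has a move to some L; otherwise it is L.
n=0: no move → L
n=1: no move → L
n=2: →0(L), so W
n=3: →1(L), so W
n=4: →1(L), so W
n=5: →3(W), 2(W) — all W, so L
n=6: →4(W), 3(W) — all W, so L
n=7: →5(L), so W
n=8: →6(L), so W
n=9: →6(L), so W
n=10: →8(W), 7(W) — all W, so L
n=11: →9(W), 8(W) — all W, so L
n=12: →10(L), so W
n=13: →11(L), so W
n=14: →11(L), so W
n=15: →13(W), 12(W) — all W, so L
n=16: →14(W), 13(W) — all W, so L
n=17: →15(L), so W
n=18: →16(L), so W
n=19: →16(L), so W
n=20: →18(W), 17(W) — all W, so L
n=21: →19(W), 18(W) — all W, so L
n=22: →20(L), so W
n=23: →21(L), so W
n=24: →21(L), so W
n=25: →23(W), 22(W) — all W, so L
n=26: →24(W), 23(W) — all W, so L
n=27: →25(L), so W
n=28: →26(L), so W
n=29: →26(L), so W
n=30: →28(W), 27(W) — all W, so L
n=31: →29(W), 28(W) — all W, so L
n=32: →30(L), so W
n=33: →31(L), so W
n=34: →31(L), so W
n=35: →33(W), 32(W) — all W, so L
n=36: →34(W), 33(W) — all W, so L
Every move from 36 reaches a W position, so the mover loses.

Noah wins.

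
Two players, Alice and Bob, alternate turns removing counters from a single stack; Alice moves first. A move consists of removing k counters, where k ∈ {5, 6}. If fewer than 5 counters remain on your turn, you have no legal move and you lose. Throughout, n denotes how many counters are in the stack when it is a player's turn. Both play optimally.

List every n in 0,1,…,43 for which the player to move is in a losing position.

0, 1, 2, 3, 4, 11, 12, 13, 14, 15, 22, 23, 24, 25, 26, 33, 34, 35, 36, 37

Use the standard recursion: the mover loses at a terminal position; elsewhere, the mover wins exactly when some move hands the opponent an L position.
n=0: no move → L
n=1: no move → L
n=2: no move → L
n=3: no move → L
n=4: no move → L
n=5: W (go to 0, an L position)
n=6: W (go to 1, an L position)
n=7: W (go to 2, an L position)
n=8: W (go to 3, an L position)
n=9: W (go to 4, an L position)
n=10: W (go to 4, an L position)
n=11: L (options 6(W), 5(W) are all W)
n=12: L (options 7(W), 6(W) are all W)
n=13: L (options 8(W), 7(W) are all W)
n=14: L (options 9(W), 8(W) are all W)
n=15: L (options 10(W), 9(W) are all W)
n=16: W (go to 11, an L position)
n=17: W (go to 12, an L position)
n=18: W (go to 13, an L position)
n=19: W (go to 14, an L position)
n=20: W (go to 15, an L position)
n=21: W (go to 15, an L position)
n=22: L (options 17(W), 16(W) are all W)
n=23: L (options 18(W), 17(W) are all W)
n=24: L (options 19(W), 18(W) are all W)
n=25: L (options 20(W), 19(W) are all W)
n=26: L (options 21(W), 20(W) are all W)
n=27: W (go to 22, an L position)
n=28: W (go to 23, an L position)
n=29: W (go to 24, an L position)
n=30: W (go to 25, an L position)
n=31: W (go to 26, an L position)
n=32: W (go to 26, an L position)
n=33: L (options 28(W), 27(W) are all W)
n=34: L (options 29(W), 28(W) are all W)
n=35: L (options 30(W), 29(W) are all W)
n=36: L (options 31(W), 30(W) are all W)
n=37: L (options 32(W), 31(W) are all W)
n=38: W (go to 33, an L position)
n=39: W (go to 34, an L position)
n=40: W (go to 35, an L position)
n=41: W (go to 36, an L position)
n=42: W (go to 37, an L position)
n=43: W (go to 37, an L position)
The losing starting values of n are exactly the entries labelled L in this table (20 of them).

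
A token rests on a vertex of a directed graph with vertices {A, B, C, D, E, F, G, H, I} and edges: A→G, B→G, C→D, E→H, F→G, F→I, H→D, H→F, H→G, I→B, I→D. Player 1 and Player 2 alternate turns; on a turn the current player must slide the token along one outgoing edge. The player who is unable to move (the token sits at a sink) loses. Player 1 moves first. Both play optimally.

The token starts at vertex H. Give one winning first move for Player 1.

Use the standard recursion: the mover loses at a terminal position; elsewhere, the mover wins exactly when some move hands the opponent an L position.
Every edge goes from a vertex to one that appears earlier in the order D, G, B, A, I, F, C, H, E, so processing vertices in that order labels each vertex after all of its successors.
D: no outgoing edge → L
G: no outgoing edge → L
B: reaches L-position G → W
A: reaches L-position G → W
I: reaches L-position D → W
F: reaches L-position G → W
C: reaches L-position D → W
H: reaches L-position G → W
E: only reaches H(W), which is W → L
From H, the L positions reachable in one move are: G, D. Any move reaching one of these is winning.

Move to G.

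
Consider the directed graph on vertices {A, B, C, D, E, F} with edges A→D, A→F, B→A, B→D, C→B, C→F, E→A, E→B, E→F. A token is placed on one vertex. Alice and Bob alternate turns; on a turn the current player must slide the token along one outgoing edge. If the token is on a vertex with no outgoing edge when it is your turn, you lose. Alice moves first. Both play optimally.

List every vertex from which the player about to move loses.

D, F

Use the standard recursion: the mover loses at a terminal position; elsewhere, the mover wins exactly when some move hands the opponent an L position.
Every edge goes from a vertex to one that appears earlier in the order F, D, A, B, E, C, so processing vertices in that order labels each vertex after all of its successors.
F: no outgoing edge → L
D: no outgoing edge → L
A: reaches L-position D → W
B: reaches L-position D → W
E: reaches L-position F → W
C: reaches L-position F → W
The losing starting vertices are exactly the entries labelled L in this table (2 of them).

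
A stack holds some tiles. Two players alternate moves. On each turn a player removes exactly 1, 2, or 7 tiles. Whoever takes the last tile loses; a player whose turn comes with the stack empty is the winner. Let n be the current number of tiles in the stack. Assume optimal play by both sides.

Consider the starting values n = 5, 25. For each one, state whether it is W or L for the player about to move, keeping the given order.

5: W, 25: L

Positions with no move are W. A position that does have a move is losing for the player to move precisely when every available move leads to a winning position for the opponent. Fill in the labels:
n=0: no move; the opponent has just taken the last tile and therefore loses → W
n=1: the only move is to 0(W), a W ⇒ L
n=2: can move to 1, which is L ⇒ W
n=3: can move to 1, which is L ⇒ W
n=4: moves to 3(W), 2(W); every one is W ⇒ L
n=5: can move to 4, which is L ⇒ W
n=6: can move to 4, which is L ⇒ W
n=7: moves to 6(W), 5(W), 0(W); every one is W ⇒ L
n=8: can move to 7, which is L ⇒ W
n=9: can move to 7, which is L ⇒ W
n=10: moves to 9(W), 8(W), 3(W); every one is W ⇒ L
n=11: can move to 10, which is L ⇒ W
n=12: can move to 10, which is L ⇒ W
n=13: moves to 12(W), 11(W), 6(W); every one is W ⇒ L
n=14: can move to 13, which is L ⇒ W
n=15: can move to 13, which is L ⇒ W
n=16: moves to 15(W), 14(W), 9(W); every one is W ⇒ L
n=17: can move to 16, which is L ⇒ W
n=18: can move to 16, which is L ⇒ W
n=19: moves to 18(W), 17(W), 12(W); every one is W ⇒ L
n=20: can move to 19, which is L ⇒ W
n=21: can move to 19, which is L ⇒ W
n=22: moves to 21(W), 20(W), 15(W); every one is W ⇒ L
n=23: can move to 22, which is L ⇒ W
n=24: can move to 22, which is L ⇒ W
n=25: moves to 24(W), 23(W), 18(W); every one is W ⇒ L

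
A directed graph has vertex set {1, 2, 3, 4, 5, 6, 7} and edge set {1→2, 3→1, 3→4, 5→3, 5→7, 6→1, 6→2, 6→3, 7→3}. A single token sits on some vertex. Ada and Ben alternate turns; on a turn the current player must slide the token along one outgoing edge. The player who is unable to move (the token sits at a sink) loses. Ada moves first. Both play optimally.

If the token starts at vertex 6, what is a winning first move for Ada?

Positions with no move are L. A position that does have a move is losing for the player to move precisely when every available move leads to a winning position for the opponent. Fill in the labels:
Every edge goes from a vertex to one that appears earlier in the order 2, 4, 1, 3, 6, 7, 5, so processing vertices in that order labels each vertex after all of its successors.
2: no outgoing edge → L
4: no outgoing edge → L
1: →2(L), so W
3: →4(L), so W
6: →2(L), so W
7: →3(W) only, which is W, so L
5: →7(L), so W
From 6, the L positions reachable in one move are: 2.

Move to 2.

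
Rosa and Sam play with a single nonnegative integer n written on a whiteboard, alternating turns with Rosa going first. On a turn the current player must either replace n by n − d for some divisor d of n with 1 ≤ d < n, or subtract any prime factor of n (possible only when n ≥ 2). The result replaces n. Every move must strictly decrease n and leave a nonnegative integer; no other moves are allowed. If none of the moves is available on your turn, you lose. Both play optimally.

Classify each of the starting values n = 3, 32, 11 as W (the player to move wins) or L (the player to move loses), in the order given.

Classify positions by backward induction: terminal positions (no move available) are L. From any other position, the mover wins iff some move reaches an L.
n=0: no move → L
n=1: no move → L
n=2: →0(L), so W
n=3: →0(L), so W
n=4: →2(W), 3(W) — all W, so L
n=5: →0(L), so W
n=6: →4(L), so W
n=7: →0(L), so W
n=8: →4(L), so W
n=9: →6(W), 8(W) — all W, so L
n=10: →9(L), so W
n=11: →0(L), so W
n=12: →9(L), so W
n=13: →0(L), so W
n=14: →7(W), 12(W), 13(W) — all W, so L
n=15: →14(L), so W
n=16: →14(L), so W
n=17: →0(L), so W
n=18: →9(L), so W
n=19: →0(L), so W
n=20: →10(W), 15(W), 16(W), 18(W), 19(W) — all W, so L
n=21: →14(L), so W
n=22: →20(L), so W
n=23: →0(L), so W
n=24: →20(L), so W
n=25: →20(L), so W
n=26: →13(W), 24(W), 25(W) — all W, so L
n=27: →26(L), so W
n=28: →14(L), so W
n=29: →0(L), so W
n=30: →20(L), so W
n=31: →0(L), so W
n=32: →16(W), 24(W), 28(W), 30(W), 31(W) — all W, so L

3: W, 32: L, 11: W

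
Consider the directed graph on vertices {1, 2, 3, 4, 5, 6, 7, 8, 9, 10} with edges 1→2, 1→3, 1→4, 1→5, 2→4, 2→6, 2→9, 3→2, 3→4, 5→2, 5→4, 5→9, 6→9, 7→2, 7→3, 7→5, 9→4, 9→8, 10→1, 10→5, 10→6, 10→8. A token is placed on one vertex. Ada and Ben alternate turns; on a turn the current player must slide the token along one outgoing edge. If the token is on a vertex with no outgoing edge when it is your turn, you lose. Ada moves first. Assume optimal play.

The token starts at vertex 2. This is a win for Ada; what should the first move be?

Move to 6.

Compute win/loss labels from the base case upward. A position with no move is L. Any other position is W if it can reach an L in one move, else L.
Every edge goes from a vertex to one that appears earlier in the order 4, 8, 9, 6, 2, 3, 5, 7, 1, 10, so processing vertices in that order labels each vertex after all of its successors.
4: no outgoing edge → L
8: no outgoing edge → L
9: reaches L-position 8 → W
6: only reaches 9(W), which is W → L
2: reaches L-position 6 → W
3: reaches L-position 4 → W
5: reaches L-position 4 → W
7: only reaches 5(W), 3(W), 2(W), all W → L
1: reaches L-position 4 → W
10: reaches L-position 6 → W
From 2, the L positions reachable in one move are: 6, 4. Any move reaching one of these is winning.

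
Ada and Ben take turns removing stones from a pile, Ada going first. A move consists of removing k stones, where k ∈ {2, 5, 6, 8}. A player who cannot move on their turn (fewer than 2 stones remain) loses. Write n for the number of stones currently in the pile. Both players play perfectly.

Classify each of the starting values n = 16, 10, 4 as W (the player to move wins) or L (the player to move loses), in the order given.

Label each position W (a win for the player to move) or L (a loss). A position with no legal move is L; any other position is W exactly when some move reaches an L, and L when every move reaches a W.
n=0: no move → L
n=1: no move → L
n=2: W (go to 0, an L position)
n=3: W (go to 1, an L position)
n=4: L (sole option 2(W) is W)
n=5: W (go to 0, an L position)
n=6: W (go to 4, an L position)
n=7: W (go to 1, an L position)
n=8: W (go to 0, an L position)
n=9: W (go to 4, an L position)
n=10: W (go to 4, an L position)
n=11: L (options 9(W), 6(W), 5(W), 3(W) are all W)
n=12: W (go to 4, an L position)
n=13: W (go to 11, an L position)
n=14: L (options 12(W), 9(W), 8(W), 6(W) are all W)
n=15: L (options 13(W), 10(W), 9(W), 7(W) are all W)
n=16: W (go to 14, an L position)

16: W, 10: W, 4: L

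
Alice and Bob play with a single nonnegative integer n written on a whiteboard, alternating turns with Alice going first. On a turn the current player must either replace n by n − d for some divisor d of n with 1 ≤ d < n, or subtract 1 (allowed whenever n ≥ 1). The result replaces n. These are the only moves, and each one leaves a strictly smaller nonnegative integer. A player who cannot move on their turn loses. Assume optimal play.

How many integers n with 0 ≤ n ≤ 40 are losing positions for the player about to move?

Use the standard recursion: the mover loses at a terminal position; elsewhere, the mover wins exactly when some move hands the opponent an L position.
n=0: no move → L
n=1: can move to 0, which is L ⇒ W
n=2: the only move is to 1(W), a W ⇒ L
n=3: can move to 2, which is L ⇒ W
n=4: can move to 2, which is L ⇒ W
n=5: the only move is to 4(W), a W ⇒ L
n=6: can move to 5, which is L ⇒ W
n=7: the only move is to 6(W), a W ⇒ L
n=8: can move to 7, which is L ⇒ W
n=9: moves to 6(W), 8(W); every one is W ⇒ L
n=10: can move to 5, which is L ⇒ W
n=11: the only move is to 10(W), a W ⇒ L
n=12: can move to 9, which is L ⇒ W
n=13: the only move is to 12(W), a W ⇒ L
n=14: can move to 7, which is L ⇒ W
n=15: moves to 10(W), 12(W), 14(W); every one is W ⇒ L
n=16: can move to 15, which is L ⇒ W
n=17: the only move is to 16(W), a W ⇒ L
n=18: can move to 9, which is L ⇒ W
n=19: the only move is to 18(W), a W ⇒ L
n=20: can move to 15, which is L ⇒ W
n=21: moves to 14(W), 18(W), 20(W); every one is W ⇒ L
n=22: can move to 11, which is L ⇒ W
n=23: the only move is to 22(W), a W ⇒ L
n=24: can move to 21, which is L ⇒ W
n=25: moves to 20(W), 24(W); every one is W ⇒ L
n=26: can move to 13, which is L ⇒ W
n=27: moves to 18(W), 24(W), 26(W); every one is W ⇒ L
n=28: can move to 21, which is L ⇒ W
n=29: the only move is to 28(W), a W ⇒ L
n=30: can move to 15, which is L ⇒ W
n=31: the only move is to 30(W), a W ⇒ L
n=32: can move to 31, which is L ⇒ W
n=33: moves to 22(W), 30(W), 32(W); every one is W ⇒ L
n=34: can move to 17, which is L ⇒ W
n=35: moves to 28(W), 30(W), 34(W); every one is W ⇒ L
n=36: can move to 27, which is L ⇒ W
n=37: the only move is to 36(W), a W ⇒ L
n=38: can move to 19, which is L ⇒ W
n=39: moves to 26(W), 36(W), 38(W); every one is W ⇒ L
n=40: can move to 35, which is L ⇒ W
L entries with 0 ≤ n ≤ 40: n = 0, 2, 5, 7, 9, 11, 13, 15, 17, 19, 21, 23, 25, 27, 29, 31, 33, 35, 37, 39; that makes 20.

20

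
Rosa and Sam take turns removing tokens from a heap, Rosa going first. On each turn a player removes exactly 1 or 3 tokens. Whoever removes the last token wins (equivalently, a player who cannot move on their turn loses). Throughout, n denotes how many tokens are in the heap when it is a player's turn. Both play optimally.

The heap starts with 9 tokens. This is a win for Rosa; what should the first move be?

Classify positions by backward induction: terminal positions (no move available) are L. From any other position, the mover wins iff some move reaches an L.
n=0: no move → L
n=1: →0(L), so W
n=2: →1(W) only, which is W, so L
n=3: →2(L), so W
n=4: →3(W), 1(W) — all W, so L
n=5: →4(L), so W
n=6: →5(W), 3(W) — all W, so L
n=7: →6(L), so W
n=8: →7(W), 5(W) — all W, so L
n=9: →8(L), so W
From 9, the L positions reachable in one move are: 8, 6. Any move reaching one of these is winning.

Remove 1, leaving 8.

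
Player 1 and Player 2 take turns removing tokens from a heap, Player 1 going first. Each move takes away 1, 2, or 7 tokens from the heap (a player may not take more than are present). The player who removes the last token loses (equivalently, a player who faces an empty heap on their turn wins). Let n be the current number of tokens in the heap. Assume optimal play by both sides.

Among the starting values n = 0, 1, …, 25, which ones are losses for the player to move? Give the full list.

1, 4, 7, 10, 13, 16, 19, 22, 25

Compute win/loss labels from the base case upward. A position with no move is W. Any other position is W if it can reach an L in one move, else L.
n=0: no move; the opponent has just taken the last token and therefore loses → W
n=1: the only move is to 0(W), a W ⇒ L
n=2: can move to 1, which is L ⇒ W
n=3: can move to 1, which is L ⇒ W
n=4: moves to 3(W), 2(W); every one is W ⇒ L
n=5: can move to 4, which is L ⇒ W
n=6: can move to 4, which is L ⇒ W
n=7: moves to 6(W), 5(W), 0(W); every one is W ⇒ L
n=8: can move to 7, which is L ⇒ W
n=9: can move to 7, which is L ⇒ W
n=10: moves to 9(W), 8(W), 3(W); every one is W ⇒ L
n=11: can move to 10, which is L ⇒ W
n=12: can move to 10, which is L ⇒ W
n=13: moves to 12(W), 11(W), 6(W); every one is W ⇒ L
n=14: can move to 13, which is L ⇒ W
n=15: can move to 13, which is L ⇒ W
n=16: moves to 15(W), 14(W), 9(W); every one is W ⇒ L
n=17: can move to 16, which is L ⇒ W
n=18: can move to 16, which is L ⇒ W
n=19: moves to 18(W), 17(W), 12(W); every one is W ⇒ L
n=20: can move to 19, which is L ⇒ W
n=21: can move to 19, which is L ⇒ W
n=22: moves to 21(W), 20(W), 15(W); every one is W ⇒ L
n=23: can move to 22, which is L ⇒ W
n=24: can move to 22, which is L ⇒ W
n=25: moves to 24(W), 23(W), 18(W); every one is W ⇒ L
Reading off the rows marked L gives the requested list; there are 9 such values of n.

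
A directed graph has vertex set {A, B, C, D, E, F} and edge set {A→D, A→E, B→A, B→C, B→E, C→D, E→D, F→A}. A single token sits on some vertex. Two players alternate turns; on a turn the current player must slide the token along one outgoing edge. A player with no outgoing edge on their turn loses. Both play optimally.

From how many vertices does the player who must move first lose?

Compute win/loss labels from the base case upward. A position with no move is L. Any other position is W if it can reach an L in one move, else L.
Every edge goes from a vertex to one that appears earlier in the order D, C, E, A, F, B, so processing vertices in that order labels each vertex after all of its successors.
D: no outgoing edge → L
C: reaches L-position D → W
E: reaches L-position D → W
A: reaches L-position D → W
F: only reaches A(W), which is W → L
B: only reaches A(W), E(W), C(W), all W → L
The L vertices are B, D, F; that is 3 in all.

3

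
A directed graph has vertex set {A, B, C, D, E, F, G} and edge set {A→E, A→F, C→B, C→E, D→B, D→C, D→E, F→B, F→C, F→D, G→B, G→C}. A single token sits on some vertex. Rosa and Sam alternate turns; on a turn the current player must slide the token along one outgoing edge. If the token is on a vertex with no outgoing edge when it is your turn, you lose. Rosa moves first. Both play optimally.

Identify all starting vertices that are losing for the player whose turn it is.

B, E

Build the W/L table. Terminal = L. A non-terminal position is W if it has a move to some L; otherwise it is L.
Every edge goes from a vertex to one that appears earlier in the order E, B, C, D, F, A, G, so processing vertices in that order labels each vertex after all of its successors.
E: no outgoing edge → L
B: no outgoing edge → L
C: →B(L), so W
D: →B(L), so W
F: →B(L), so W
A: →E(L), so W
G: →B(L), so W
The losing starting vertices are exactly the entries labelled L in this table (2 of them).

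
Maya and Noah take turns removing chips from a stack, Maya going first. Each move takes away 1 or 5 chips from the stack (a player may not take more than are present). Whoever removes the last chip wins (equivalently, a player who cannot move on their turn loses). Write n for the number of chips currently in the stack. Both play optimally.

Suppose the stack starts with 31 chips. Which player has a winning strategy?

Label each position W (a win for the player to move) or L (a loss). A position with no legal move is L; any other position is W exactly when some move reaches an L, and L when every move reaches a W.
n=0: no move → L
n=1: →0(L), so W
n=2: →1(W) only, which is W, so L
n=3: →2(L), so W
n=4: →3(W) only, which is W, so L
n=5: →4(L), so W
n=6: →5(W), 1(W) — all W, so L
n=7: →6(L), so W
n=8: →7(W), 3(W) — all W, so L
n=9: →8(L), so W
n=10: →9(W), 5(W) — all W, so L
n=11: →10(L), so W
n=12: →11(W), 7(W) — all W, so L
n=13: →12(L), so W
n=14: →13(W), 9(W) — all W, so L
n=15: →14(L), so W
n=16: →15(W), 11(W) — all W, so L
n=17: →16(L), so W
n=18: →17(W), 13(W) — all W, so L
n=19: →18(L), so W
n=20: →19(W), 15(W) — all W, so L
n=21: →20(L), so W
n=22: →21(W), 17(W) — all W, so L
n=23: →22(L), so W
n=24: →23(W), 19(W) — all W, so L
n=25: →24(L), so W
n=26: →25(W), 21(W) — all W, so L
n=27: →26(L), so W
n=28: →27(W), 23(W) — all W, so L
n=29: →28(L), so W
n=30: →29(W), 25(W) — all W, so L
n=31: →30(L), so W
From 31 Maya can remove 1, leaving 30, reaching an L position.

Maya wins.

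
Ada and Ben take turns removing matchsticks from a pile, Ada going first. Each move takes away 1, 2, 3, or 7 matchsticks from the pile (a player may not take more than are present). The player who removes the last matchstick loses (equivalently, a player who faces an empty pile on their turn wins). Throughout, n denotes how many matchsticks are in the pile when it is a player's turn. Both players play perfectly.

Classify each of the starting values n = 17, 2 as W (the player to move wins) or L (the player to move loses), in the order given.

17: L, 2: W

Work bottom-up. With no move the player to move wins. Otherwise the position is W if at least one move leads to an L position for the opponent, and L if every move leads to a W.
n=0: no move; the opponent has just taken the last matchstick and therefore loses → W
n=1: the only move is to 0(W), a W ⇒ L
n=2: can move to 1, which is L ⇒ W
n=3: can move to 1, which is L ⇒ W
n=4: can move to 1, which is L ⇒ W
n=5: moves to 4(W), 3(W), 2(W); every one is W ⇒ L
n=6: can move to 5, which is L ⇒ W
n=7: can move to 5, which is L ⇒ W
n=8: can move to 5, which is L ⇒ W
n=9: moves to 8(W), 7(W), 6(W), 2(W); every one is W ⇒ L
n=10: can move to 9, which is L ⇒ W
n=11: can move to 9, which is L ⇒ W
n=12: can move to 9, which is L ⇒ W
n=13: moves to 12(W), 11(W), 10(W), 6(W); every one is W ⇒ L
n=14: can move to 13, which is L ⇒ W
n=15: can move to 13, which is L ⇒ W
n=16: can move to 13, which is L ⇒ W
n=17: moves to 16(W), 15(W), 14(W), 10(W); every one is W ⇒ L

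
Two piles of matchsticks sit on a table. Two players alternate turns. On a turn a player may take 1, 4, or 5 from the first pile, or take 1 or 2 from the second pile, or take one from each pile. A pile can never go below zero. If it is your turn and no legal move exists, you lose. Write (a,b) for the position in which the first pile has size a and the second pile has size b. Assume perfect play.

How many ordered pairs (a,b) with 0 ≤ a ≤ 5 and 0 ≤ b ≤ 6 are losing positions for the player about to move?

Work bottom-up. With no move the player to move loses. Otherwise the position is W if at least one move leads to an L position for the opponent, and L if every move leads to a W.
Every move lowers a or b (never raises either), so fill the grid row by row in increasing a, and left to right within a row: each cell's successors are then already labelled.
      b=0  b=1  b=2  b=3  b=4  b=5  b=6
a=0:    L    W    W    L    W    W    L
a=1:    W    W    L    W    W    L    W
a=2:    L    W    W    W    L    W    W
a=3:    W    W    L    W    W    W    L
a=4:    W    L    W    W    L    W    W
a=5:    W    W    W    W    W    W    W
Cells with no legal move (terminal, hence L): (0,0).
The remaining L cells, each justified by listing all of its moves:
(0,3): →(0,2)(W), (0,1)(W) — all W, so L
(0,6): →(0,5)(W), (0,4)(W) — all W, so L
(1,2): →(0,2)(W), (1,1)(W), (1,0)(W), (0,1)(W) — all W, so L
(1,5): →(0,5)(W), (1,4)(W), (1,3)(W), (0,4)(W) — all W, so L
(2,0): →(1,0)(W) only, which is W, so L
(2,4): →(1,4)(W), (2,3)(W), (2,2)(W), (1,3)(W) — all W, so L
(3,2): →(2,2)(W), (3,1)(W), (3,0)(W), (2,1)(W) — all W, so L
(3,6): →(2,6)(W), (3,5)(W), (3,4)(W), (2,5)(W) — all W, so L
(4,1): →(3,1)(W), (0,1)(W), (4,0)(W), (3,0)(W) — all W, so L
(4,4): →(3,4)(W), (0,4)(W), (4,3)(W), (4,2)(W), (3,3)(W) — all W, so L
Every other cell has at least one move into one of the L cells above, so it is W.
L cells per row: a=0: 3, a=1: 2, a=2: 2, a=3: 2, a=4: 2, a=5: 0; total 11.

11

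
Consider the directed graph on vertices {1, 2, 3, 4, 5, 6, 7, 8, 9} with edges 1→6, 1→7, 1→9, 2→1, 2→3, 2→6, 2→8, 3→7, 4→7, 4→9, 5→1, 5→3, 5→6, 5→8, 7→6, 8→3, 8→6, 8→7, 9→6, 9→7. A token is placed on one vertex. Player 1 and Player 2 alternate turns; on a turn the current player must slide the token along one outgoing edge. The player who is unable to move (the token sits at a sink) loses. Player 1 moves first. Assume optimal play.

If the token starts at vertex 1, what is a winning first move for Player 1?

Label each position W (a win for the player to move) or L (a loss). A position with no legal move is L; any other position is W exactly when some move reaches an L, and L when every move reaches a W.
Every edge goes from a vertex to one that appears earlier in the order 6, 7, 9, 1, 3, 8, 4, 2, 5, so processing vertices in that order labels each vertex after all of its successors.
6: no outgoing edge → L
7: W (go to 6, an L position)
9: W (go to 6, an L position)
1: W (go to 6, an L position)
3: L (sole option 7(W) is W)
8: W (go to 3, an L position)
4: L (options 9(W), 7(W) are all W)
2: W (go to 3, an L position)
5: W (go to 3, an L position)
From 1, the L positions reachable in one move are: 6.

Move to 6.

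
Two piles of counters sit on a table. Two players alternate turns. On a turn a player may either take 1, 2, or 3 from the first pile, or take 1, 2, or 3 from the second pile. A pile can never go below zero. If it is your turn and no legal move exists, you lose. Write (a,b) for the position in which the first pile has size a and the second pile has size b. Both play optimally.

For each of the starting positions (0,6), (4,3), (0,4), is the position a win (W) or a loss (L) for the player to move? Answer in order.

Work bottom-up. With no move the player to move loses. Otherwise the position is W if at least one move leads to an L position for the opponent, and L if every move leads to a W.
No move ever increases a pile, so every position that can arise here has a ≤ 4 and b ≤ 6; it is enough to label the cells with 0 ≤ a ≤ 4 and 0 ≤ b ≤ 6.
Every move lowers a or b (never raises either), so fill the grid row by row in increasing a, and left to right within a row: each cell's successors are then already labelled.
      b=0  b=1  b=2  b=3  b=4  b=5  b=6
a=0:    L    W    W    W    L    W    W
a=1:    W    L    W    W    W    L    W
a=2:    W    W    L    W    W    W    L
a=3:    W    W    W    L    W    W    W
a=4:    L    W    W    W    L    W    W
Cells with no legal move (terminal, hence L): (0,0).
The remaining L cells, each justified by listing all of its moves:
(0,4): L (options (0,3)(W), (0,2)(W), (0,1)(W) are all W)
(1,1): L (options (0,1)(W), (1,0)(W) are all W)
(1,5): L (options (0,5)(W), (1,4)(W), (1,3)(W), (1,2)(W) are all W)
(2,2): L (options (1,2)(W), (0,2)(W), (2,1)(W), (2,0)(W) are all W)
(2,6): L (options (1,6)(W), (0,6)(W), (2,5)(W), (2,4)(W), (2,3)(W) are all W)
(3,3): L (options (2,3)(W), (1,3)(W), (0,3)(W), (3,2)(W), (3,1)(W), (3,0)(W) are all W)
(4,0): L (options (3,0)(W), (2,0)(W), (1,0)(W) are all W)
(4,4): L (options (3,4)(W), (2,4)(W), (1,4)(W), (4,3)(W), (4,2)(W), (4,1)(W) are all W)
Every other cell has at least one move into one of the L cells above, so it is W.
(0,6): the move to (0,4) reaches an L cell, so W
(4,3): the move to (3,3) reaches an L cell, so W
(0,4): one of the L cells justified above, so L

(0,6): W, (4,3): W, (0,4): L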